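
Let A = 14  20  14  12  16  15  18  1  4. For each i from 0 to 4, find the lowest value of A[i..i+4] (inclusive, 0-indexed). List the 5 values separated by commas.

Sliding a size-5 window across the 9 values:
[14, 20, 14, 12, 16] → min 12
[20, 14, 12, 16, 15] → min 12
[14, 12, 16, 15, 18] → min 12
[12, 16, 15, 18, 1] → min 1
[16, 15, 18, 1, 4] → min 1

12, 12, 12, 1, 1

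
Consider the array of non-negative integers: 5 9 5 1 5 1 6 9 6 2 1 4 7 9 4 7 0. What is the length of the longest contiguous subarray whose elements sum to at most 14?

Extend to the right; shrink from the left whenever the sum exceeds 14:
add 5: [5] sum 5, len 1
add 9: [5, 9] sum 14, len 2
add 5: [9, 5] sum 14, len 2
add 1: [5, 1] sum 6, len 2
add 5: [5, 1, 5] sum 11, len 3
add 1: [5, 1, 5, 1] sum 12, len 4
add 6: [1, 5, 1, 6] sum 13, len 4
add 9: [9] sum 9, len 1
add 6: [6] sum 6, len 1
add 2: [6, 2] sum 8, len 2
add 1: [6, 2, 1] sum 9, len 3
add 4: [6, 2, 1, 4] sum 13, len 4
add 7: [2, 1, 4, 7] sum 14, len 4
add 9: [9] sum 9, len 1
add 4: [9, 4] sum 13, len 2
add 7: [4, 7] sum 11, len 2
add 0: [4, 7, 0] sum 11, len 3
Longest length seen: 4.

4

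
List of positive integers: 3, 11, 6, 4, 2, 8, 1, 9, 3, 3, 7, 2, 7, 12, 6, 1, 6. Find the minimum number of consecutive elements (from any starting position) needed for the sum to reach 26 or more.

4

add 3: running sum 3 < 26
add 11: running sum 14 < 26
add 6: running sum 20 < 26
add 4: running sum 24 < 26
add 2: shortest ending here [3, 11, 6, 4, 2] sum 26, len 5
add 8: shortest ending here [11, 6, 4, 2, 8] sum 31, len 5
add 1: shortest ending here [11, 6, 4, 2, 8, 1] sum 32, len 6
add 9: shortest ending here [6, 4, 2, 8, 1, 9] sum 30, len 6
add 3: shortest ending here [4, 2, 8, 1, 9, 3] sum 27, len 6
add 3: shortest ending here [2, 8, 1, 9, 3, 3] sum 26, len 6
add 7: shortest ending here [8, 1, 9, 3, 3, 7] sum 31, len 6
add 2: shortest ending here [8, 1, 9, 3, 3, 7, 2] sum 33, len 7
add 7: shortest ending here [9, 3, 3, 7, 2, 7] sum 31, len 6
add 12: shortest ending here [7, 2, 7, 12] sum 28, len 4
add 6: shortest ending here [2, 7, 12, 6] sum 27, len 4
add 1: shortest ending here [7, 12, 6, 1] sum 26, len 4
add 6: shortest ending here [7, 12, 6, 1, 6] sum 32, len 5
Shortest qualifying length: 4.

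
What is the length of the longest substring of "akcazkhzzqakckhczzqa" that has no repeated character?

5

[a] len 1
[a, k] len 2
[a, k, c] len 3
[k, c, a] len 3
[k, c, a, z] len 4
[c, a, z, k] len 4
[c, a, z, k, h] len 5
[k, h, z] len 3
[z] len 1
[z, q] len 2
[z, q, a] len 3
[z, q, a, k] len 4
[z, q, a, k, c] len 5
[c, k] len 2
[c, k, h] len 3
[k, h, c] len 3
[k, h, c, z] len 4
[z] len 1
[z, q] len 2
[z, q, a] len 3
Longest all-distinct length: 5.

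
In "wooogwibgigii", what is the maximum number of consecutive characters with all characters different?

5

add w: [w] len 1
add o: [w, o] len 2
add o (repeat o, move left end past it): [o] len 1
add o (repeat o, move left end past it): [o] len 1
add g: [o, g] len 2
add w: [o, g, w] len 3
add i: [o, g, w, i] len 4
add b: [o, g, w, i, b] len 5
add g (repeat g, move left end past it): [w, i, b, g] len 4
add i (repeat i, move left end past it): [b, g, i] len 3
add g (repeat g, move left end past it): [i, g] len 2
add i (repeat i, move left end past it): [g, i] len 2
add i (repeat i, move left end past it): [i] len 1
Longest all-distinct length: 5.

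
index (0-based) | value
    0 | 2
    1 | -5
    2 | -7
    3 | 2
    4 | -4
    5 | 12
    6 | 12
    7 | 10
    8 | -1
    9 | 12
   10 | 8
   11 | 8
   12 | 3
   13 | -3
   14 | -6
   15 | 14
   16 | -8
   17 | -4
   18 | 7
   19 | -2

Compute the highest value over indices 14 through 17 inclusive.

Elements at indices 14..17: -6, 14, -8, -4
max(-6, 14, -8, -4) = 14

14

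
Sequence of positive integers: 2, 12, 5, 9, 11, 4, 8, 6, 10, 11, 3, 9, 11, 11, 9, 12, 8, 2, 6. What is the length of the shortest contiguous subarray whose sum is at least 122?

Extend right; whenever the sum reaches 122, record the length and shrink from the left:
add 2: running sum 2 < 122
add 12: running sum 14 < 122
add 5: running sum 19 < 122
add 9: running sum 28 < 122
add 11: running sum 39 < 122
add 4: running sum 43 < 122
add 8: running sum 51 < 122
add 6: running sum 57 < 122
add 10: running sum 67 < 122
add 11: running sum 78 < 122
add 3: running sum 81 < 122
add 9: running sum 90 < 122
add 11: running sum 101 < 122
add 11: running sum 112 < 122
add 9: running sum 121 < 122
end 15: [12, 5, 9, 11, 4, 8, 6, 10, 11, 3, 9, 11, 11, 9, 12] sum 131, len 15
end 16: [9, 11, 4, 8, 6, 10, 11, 3, 9, 11, 11, 9, 12, 8] sum 122, len 14
end 17: [9, 11, 4, 8, 6, 10, 11, 3, 9, 11, 11, 9, 12, 8, 2] sum 124, len 15
end 18: [9, 11, 4, 8, 6, 10, 11, 3, 9, 11, 11, 9, 12, 8, 2, 6] sum 130, len 16
Shortest qualifying length: 14.

14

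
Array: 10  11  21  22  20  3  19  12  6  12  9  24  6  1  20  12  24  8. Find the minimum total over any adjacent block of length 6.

(10, 11, 21, 22, 20, 3) → sum 87
(11, 21, 22, 20, 3, 19) → sum 96
(21, 22, 20, 3, 19, 12) → sum 97
(22, 20, 3, 19, 12, 6) → sum 82
(20, 3, 19, 12, 6, 12) → sum 72
(3, 19, 12, 6, 12, 9) → sum 61
(19, 12, 6, 12, 9, 24) → sum 82
(12, 6, 12, 9, 24, 6) → sum 69
(6, 12, 9, 24, 6, 1) → sum 58
(12, 9, 24, 6, 1, 20) → sum 72
(9, 24, 6, 1, 20, 12) → sum 72
(24, 6, 1, 20, 12, 24) → sum 87
(6, 1, 20, 12, 24, 8) → sum 71
Minimum of these is 58.

58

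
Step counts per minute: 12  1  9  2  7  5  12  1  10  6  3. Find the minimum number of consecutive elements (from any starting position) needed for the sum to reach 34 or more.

Extend right; whenever the sum reaches 34, record the length and shrink from the left:
add 12: running sum 12 < 34
add 1: running sum 13 < 34
add 9: running sum 22 < 34
add 2: running sum 24 < 34
add 7: running sum 31 < 34
end 5: [12, 1, 9, 2, 7, 5] sum 36, len 6
end 6: [9, 2, 7, 5, 12] sum 35, len 5
end 7: [9, 2, 7, 5, 12, 1] sum 36, len 6
end 8: [7, 5, 12, 1, 10] sum 35, len 5
end 9: [5, 12, 1, 10, 6] sum 34, len 5
end 10: [5, 12, 1, 10, 6, 3] sum 37, len 6
Shortest qualifying length: 5.

5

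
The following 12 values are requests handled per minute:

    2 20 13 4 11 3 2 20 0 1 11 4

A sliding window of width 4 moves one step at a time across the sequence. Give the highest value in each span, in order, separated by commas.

20, 20, 13, 11, 20, 20, 20, 20, 11

2 20 13 4 → max 20
20 13 4 11 → max 20
13 4 11 3 → max 13
4 11 3 2 → max 11
11 3 2 20 → max 20
3 2 20 0 → max 20
2 20 0 1 → max 20
20 0 1 11 → max 20
0 1 11 4 → max 11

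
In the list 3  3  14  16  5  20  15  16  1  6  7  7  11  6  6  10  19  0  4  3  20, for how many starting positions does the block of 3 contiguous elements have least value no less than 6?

(3, 3, 14) → min 3
(3, 14, 16) → min 3
(14, 16, 5) → min 5
(16, 5, 20) → min 5
(5, 20, 15) → min 5
(20, 15, 16) → min 15  ≥ 6 ✓
(15, 16, 1) → min 1
(16, 1, 6) → min 1
(1, 6, 7) → min 1
(6, 7, 7) → min 6  ≥ 6 ✓
(7, 7, 11) → min 7  ≥ 6 ✓
(7, 11, 6) → min 6  ≥ 6 ✓
(11, 6, 6) → min 6  ≥ 6 ✓
(6, 6, 10) → min 6  ≥ 6 ✓
(6, 10, 19) → min 6  ≥ 6 ✓
(10, 19, 0) → min 0
(19, 0, 4) → min 0
(0, 4, 3) → min 0
(4, 3, 20) → min 3
7 windows satisfy the condition.

7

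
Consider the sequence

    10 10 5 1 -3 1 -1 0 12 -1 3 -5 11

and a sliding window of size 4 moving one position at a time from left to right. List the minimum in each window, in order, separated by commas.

(10, 10, 5, 1) → min 1
(10, 5, 1, -3) → min -3
(5, 1, -3, 1) → min -3
(1, -3, 1, -1) → min -3
(-3, 1, -1, 0) → min -3
(1, -1, 0, 12) → min -1
(-1, 0, 12, -1) → min -1
(0, 12, -1, 3) → min -1
(12, -1, 3, -5) → min -5
(-1, 3, -5, 11) → min -5

1, -3, -3, -3, -3, -1, -1, -1, -5, -5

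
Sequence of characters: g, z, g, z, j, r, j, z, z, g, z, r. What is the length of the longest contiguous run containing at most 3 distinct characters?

6

add g: window [g] (1 distinct), len 1
add z: window [g, z] (2 distinct), len 2
add g: window [g, z, g] (2 distinct), len 3
add z: window [g, z, g, z] (2 distinct), len 4
add j: window [g, z, g, z, j] (3 distinct), len 5
add r: window [z, j, r] (3 distinct), len 3
add j: window [z, j, r, j] (3 distinct), len 4
add z: window [z, j, r, j, z] (3 distinct), len 5
add z: window [z, j, r, j, z, z] (3 distinct), len 6
add g: window [j, z, z, g] (3 distinct), len 4
add z: window [j, z, z, g, z] (3 distinct), len 5
add r: window [z, z, g, z, r] (3 distinct), len 5
Longest length with ≤3 distinct: 6.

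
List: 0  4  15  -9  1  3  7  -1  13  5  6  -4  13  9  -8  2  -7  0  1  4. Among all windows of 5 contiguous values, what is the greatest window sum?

33

Each size-5 window and its sum:
[0, 4, 15, -9, 1] → sum 11
[4, 15, -9, 1, 3] → sum 14
[15, -9, 1, 3, 7] → sum 17
[-9, 1, 3, 7, -1] → sum 1
[1, 3, 7, -1, 13] → sum 23
[3, 7, -1, 13, 5] → sum 27
[7, -1, 13, 5, 6] → sum 30
[-1, 13, 5, 6, -4] → sum 19
[13, 5, 6, -4, 13] → sum 33
[5, 6, -4, 13, 9] → sum 29
[6, -4, 13, 9, -8] → sum 16
[-4, 13, 9, -8, 2] → sum 12
[13, 9, -8, 2, -7] → sum 9
[9, -8, 2, -7, 0] → sum -4
[-8, 2, -7, 0, 1] → sum -12
[2, -7, 0, 1, 4] → sum 0
Greatest of these is 33.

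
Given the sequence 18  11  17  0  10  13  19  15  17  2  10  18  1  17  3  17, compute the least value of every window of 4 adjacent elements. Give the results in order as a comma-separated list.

0, 0, 0, 0, 10, 13, 2, 2, 2, 1, 1, 1, 1

18 11 17 0 → min 0
11 17 0 10 → min 0
17 0 10 13 → min 0
0 10 13 19 → min 0
10 13 19 15 → min 10
13 19 15 17 → min 13
19 15 17 2 → min 2
15 17 2 10 → min 2
17 2 10 18 → min 2
2 10 18 1 → min 1
10 18 1 17 → min 1
18 1 17 3 → min 1
1 17 3 17 → min 1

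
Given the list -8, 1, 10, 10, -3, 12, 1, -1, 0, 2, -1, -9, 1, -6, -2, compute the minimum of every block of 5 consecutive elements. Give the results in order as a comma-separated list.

(-8, 1, 10, 10, -3) → min -8
(1, 10, 10, -3, 12) → min -3
(10, 10, -3, 12, 1) → min -3
(10, -3, 12, 1, -1) → min -3
(-3, 12, 1, -1, 0) → min -3
(12, 1, -1, 0, 2) → min -1
(1, -1, 0, 2, -1) → min -1
(-1, 0, 2, -1, -9) → min -9
(0, 2, -1, -9, 1) → min -9
(2, -1, -9, 1, -6) → min -9
(-1, -9, 1, -6, -2) → min -9

-8, -3, -3, -3, -3, -1, -1, -9, -9, -9, -9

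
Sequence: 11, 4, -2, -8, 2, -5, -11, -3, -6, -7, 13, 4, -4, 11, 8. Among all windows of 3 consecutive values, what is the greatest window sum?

Window sums for each of the 13 positions:
[11, 4, -2] → sum 13
[4, -2, -8] → sum -6
[-2, -8, 2] → sum -8
[-8, 2, -5] → sum -11
[2, -5, -11] → sum -14
[-5, -11, -3] → sum -19
[-11, -3, -6] → sum -20
[-3, -6, -7] → sum -16
[-6, -7, 13] → sum 0
[-7, 13, 4] → sum 10
[13, 4, -4] → sum 13
[4, -4, 11] → sum 11
[-4, 11, 8] → sum 15
Greatest of these is 15.

15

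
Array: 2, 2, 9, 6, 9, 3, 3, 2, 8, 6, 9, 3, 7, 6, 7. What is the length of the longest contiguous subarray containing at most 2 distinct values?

Extend right; when distinct count exceeds 2, shrink from the left:
[2] 1 distinct, len 1
[2, 2] 1 distinct, len 2
[2, 2, 9] 2 distinct, len 3
[9, 6] 2 distinct, len 2
[9, 6, 9] 2 distinct, len 3
[9, 3] 2 distinct, len 2
[9, 3, 3] 2 distinct, len 3
[3, 3, 2] 2 distinct, len 3
[2, 8] 2 distinct, len 2
[8, 6] 2 distinct, len 2
[6, 9] 2 distinct, len 2
[9, 3] 2 distinct, len 2
[3, 7] 2 distinct, len 2
[7, 6] 2 distinct, len 2
[7, 6, 7] 2 distinct, len 3
Longest length with ≤2 distinct: 3.

3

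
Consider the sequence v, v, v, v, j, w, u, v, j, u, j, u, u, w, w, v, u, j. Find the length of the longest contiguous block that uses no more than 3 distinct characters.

Extend right; when distinct count exceeds 3, shrink from the left:
[v] 1 distinct, len 1
[v, v] 1 distinct, len 2
[v, v, v] 1 distinct, len 3
[v, v, v, v] 1 distinct, len 4
[v, v, v, v, j] 2 distinct, len 5
[v, v, v, v, j, w] 3 distinct, len 6
[j, w, u] 3 distinct, len 3
[w, u, v] 3 distinct, len 3
[u, v, j] 3 distinct, len 3
[u, v, j, u] 3 distinct, len 4
[u, v, j, u, j] 3 distinct, len 5
[u, v, j, u, j, u] 3 distinct, len 6
[u, v, j, u, j, u, u] 3 distinct, len 7
[j, u, j, u, u, w] 3 distinct, len 6
[j, u, j, u, u, w, w] 3 distinct, len 7
[u, u, w, w, v] 3 distinct, len 5
[u, u, w, w, v, u] 3 distinct, len 6
[v, u, j] 3 distinct, len 3
Longest length with ≤3 distinct: 7.

7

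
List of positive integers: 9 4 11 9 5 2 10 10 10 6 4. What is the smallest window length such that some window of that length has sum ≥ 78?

11

add 9: running sum 9 < 78
add 4: running sum 13 < 78
add 11: running sum 24 < 78
add 9: running sum 33 < 78
add 5: running sum 38 < 78
add 2: running sum 40 < 78
add 10: running sum 50 < 78
add 10: running sum 60 < 78
add 10: running sum 70 < 78
add 6: running sum 76 < 78
end 10: [9, 4, 11, 9, 5, 2, 10, 10, 10, 6, 4] sum 80, len 11
Shortest qualifying length: 11.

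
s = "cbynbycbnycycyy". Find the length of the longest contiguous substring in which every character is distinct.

4

add c: [c] len 1
add b: [c, b] len 2
add y: [c, b, y] len 3
add n: [c, b, y, n] len 4
add b (repeat b, move left end past it): [y, n, b] len 3
add y (repeat y, move left end past it): [n, b, y] len 3
add c: [n, b, y, c] len 4
add b (repeat b, move left end past it): [y, c, b] len 3
add n: [y, c, b, n] len 4
add y (repeat y, move left end past it): [c, b, n, y] len 4
add c (repeat c, move left end past it): [b, n, y, c] len 4
add y (repeat y, move left end past it): [c, y] len 2
add c (repeat c, move left end past it): [y, c] len 2
add y (repeat y, move left end past it): [c, y] len 2
add y (repeat y, move left end past it): [y] len 1
Longest all-distinct length: 4.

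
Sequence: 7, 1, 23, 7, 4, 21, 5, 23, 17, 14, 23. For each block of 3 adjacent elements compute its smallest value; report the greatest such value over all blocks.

14

[7, 1, 23] → min 1
[1, 23, 7] → min 1
[23, 7, 4] → min 4
[7, 4, 21] → min 4
[4, 21, 5] → min 4
[21, 5, 23] → min 5
[5, 23, 17] → min 5
[23, 17, 14] → min 14
[17, 14, 23] → min 14
Greatest of these is 14.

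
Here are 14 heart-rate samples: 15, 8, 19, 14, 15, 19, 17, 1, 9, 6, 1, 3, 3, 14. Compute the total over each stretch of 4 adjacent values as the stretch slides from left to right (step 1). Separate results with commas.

[15, 8, 19, 14] → sum 56
[8, 19, 14, 15] → sum 56
[19, 14, 15, 19] → sum 67
[14, 15, 19, 17] → sum 65
[15, 19, 17, 1] → sum 52
[19, 17, 1, 9] → sum 46
[17, 1, 9, 6] → sum 33
[1, 9, 6, 1] → sum 17
[9, 6, 1, 3] → sum 19
[6, 1, 3, 3] → sum 13
[1, 3, 3, 14] → sum 21

56, 56, 67, 65, 52, 46, 33, 17, 19, 13, 21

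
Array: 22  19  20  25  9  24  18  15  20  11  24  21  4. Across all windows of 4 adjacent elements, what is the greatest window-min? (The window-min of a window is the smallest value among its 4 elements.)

19

[22, 19, 20, 25] → min 19
[19, 20, 25, 9] → min 9
[20, 25, 9, 24] → min 9
[25, 9, 24, 18] → min 9
[9, 24, 18, 15] → min 9
[24, 18, 15, 20] → min 15
[18, 15, 20, 11] → min 11
[15, 20, 11, 24] → min 11
[20, 11, 24, 21] → min 11
[11, 24, 21, 4] → min 4
Greatest of these is 19.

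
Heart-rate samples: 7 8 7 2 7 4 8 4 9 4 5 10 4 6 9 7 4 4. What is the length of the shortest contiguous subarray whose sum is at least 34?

5

Extend right; whenever the sum reaches 34, record the length and shrink from the left:
add 7: running sum 7 < 34
add 8: running sum 15 < 34
add 7: running sum 22 < 34
add 2: running sum 24 < 34
add 7: running sum 31 < 34
end 5: [7, 8, 7, 2, 7, 4] sum 35, len 6
end 6: [8, 7, 2, 7, 4, 8] sum 36, len 6
end 7: [8, 7, 2, 7, 4, 8, 4] sum 40, len 7
end 8: [2, 7, 4, 8, 4, 9] sum 34, len 6
end 9: [7, 4, 8, 4, 9, 4] sum 36, len 6
end 10: [4, 8, 4, 9, 4, 5] sum 34, len 6
end 11: [8, 4, 9, 4, 5, 10] sum 40, len 6
end 12: [4, 9, 4, 5, 10, 4] sum 36, len 6
end 13: [9, 4, 5, 10, 4, 6] sum 38, len 6
end 14: [5, 10, 4, 6, 9] sum 34, len 5
end 15: [10, 4, 6, 9, 7] sum 36, len 5
end 16: [10, 4, 6, 9, 7, 4] sum 40, len 6
end 17: [4, 6, 9, 7, 4, 4] sum 34, len 6
Shortest qualifying length: 5.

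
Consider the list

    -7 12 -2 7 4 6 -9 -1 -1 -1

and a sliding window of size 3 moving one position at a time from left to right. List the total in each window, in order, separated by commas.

3, 17, 9, 17, 1, -4, -11, -3

[-7, 12, -2] → sum 3
[12, -2, 7] → sum 17
[-2, 7, 4] → sum 9
[7, 4, 6] → sum 17
[4, 6, -9] → sum 1
[6, -9, -1] → sum -4
[-9, -1, -1] → sum -11
[-1, -1, -1] → sum -3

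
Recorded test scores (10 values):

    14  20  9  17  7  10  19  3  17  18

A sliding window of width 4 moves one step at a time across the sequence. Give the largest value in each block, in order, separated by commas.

(14, 20, 9, 17) → max 20
(20, 9, 17, 7) → max 20
(9, 17, 7, 10) → max 17
(17, 7, 10, 19) → max 19
(7, 10, 19, 3) → max 19
(10, 19, 3, 17) → max 19
(19, 3, 17, 18) → max 19

20, 20, 17, 19, 19, 19, 19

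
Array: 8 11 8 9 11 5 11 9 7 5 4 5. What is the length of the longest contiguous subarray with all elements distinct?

add 8: [8] len 1
add 11: [8, 11] len 2
add 8 (repeat 8, move left end past it): [11, 8] len 2
add 9: [11, 8, 9] len 3
add 11 (repeat 11, move left end past it): [8, 9, 11] len 3
add 5: [8, 9, 11, 5] len 4
add 11 (repeat 11, move left end past it): [5, 11] len 2
add 9: [5, 11, 9] len 3
add 7: [5, 11, 9, 7] len 4
add 5 (repeat 5, move left end past it): [11, 9, 7, 5] len 4
add 4: [11, 9, 7, 5, 4] len 5
add 5 (repeat 5, move left end past it): [4, 5] len 2
Longest all-distinct length: 5.

5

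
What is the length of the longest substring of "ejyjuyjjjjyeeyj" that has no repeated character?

3

[e] len 1
[e, j] len 2
[e, j, y] len 3
[y, j] len 2
[y, j, u] len 3
[j, u, y] len 3
[u, y, j] len 3
[j] len 1
[j] len 1
[j] len 1
[j, y] len 2
[j, y, e] len 3
[e] len 1
[e, y] len 2
[e, y, j] len 3
Longest all-distinct length: 3.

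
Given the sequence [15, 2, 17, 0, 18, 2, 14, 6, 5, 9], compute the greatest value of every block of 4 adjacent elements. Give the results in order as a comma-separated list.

Sliding a size-4 window across the 10 values:
15 2 17 0 → max 17
2 17 0 18 → max 18
17 0 18 2 → max 18
0 18 2 14 → max 18
18 2 14 6 → max 18
2 14 6 5 → max 14
14 6 5 9 → max 14

17, 18, 18, 18, 18, 14, 14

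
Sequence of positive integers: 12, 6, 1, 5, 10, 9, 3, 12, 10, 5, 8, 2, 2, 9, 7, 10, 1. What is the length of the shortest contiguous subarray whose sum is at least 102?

16

Extend right; whenever the sum reaches 102, record the length and shrink from the left:
add 12: running sum 12 < 102
add 6: running sum 18 < 102
add 1: running sum 19 < 102
add 5: running sum 24 < 102
add 10: running sum 34 < 102
add 9: running sum 43 < 102
add 3: running sum 46 < 102
add 12: running sum 58 < 102
add 10: running sum 68 < 102
add 5: running sum 73 < 102
add 8: running sum 81 < 102
add 2: running sum 83 < 102
add 2: running sum 85 < 102
add 9: running sum 94 < 102
add 7: running sum 101 < 102
add 10: shortest ending here [12, 6, 1, 5, 10, 9, 3, 12, 10, 5, 8, 2, 2, 9, 7, 10] sum 111, len 16
add 1: shortest ending here [12, 6, 1, 5, 10, 9, 3, 12, 10, 5, 8, 2, 2, 9, 7, 10, 1] sum 112, len 17
Shortest qualifying length: 16.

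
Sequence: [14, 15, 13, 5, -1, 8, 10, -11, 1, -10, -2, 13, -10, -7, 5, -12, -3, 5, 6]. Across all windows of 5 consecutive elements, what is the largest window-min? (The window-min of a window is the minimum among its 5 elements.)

[14, 15, 13, 5, -1] → min -1
[15, 13, 5, -1, 8] → min -1
[13, 5, -1, 8, 10] → min -1
[5, -1, 8, 10, -11] → min -11
[-1, 8, 10, -11, 1] → min -11
[8, 10, -11, 1, -10] → min -11
[10, -11, 1, -10, -2] → min -11
[-11, 1, -10, -2, 13] → min -11
[1, -10, -2, 13, -10] → min -10
[-10, -2, 13, -10, -7] → min -10
[-2, 13, -10, -7, 5] → min -10
[13, -10, -7, 5, -12] → min -12
[-10, -7, 5, -12, -3] → min -12
[-7, 5, -12, -3, 5] → min -12
[5, -12, -3, 5, 6] → min -12
Largest of these is -1.

-1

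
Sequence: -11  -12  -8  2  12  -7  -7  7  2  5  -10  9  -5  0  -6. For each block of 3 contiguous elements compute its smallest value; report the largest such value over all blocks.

-11 -12 -8 → min -12
-12 -8 2 → min -12
-8 2 12 → min -8
2 12 -7 → min -7
12 -7 -7 → min -7
-7 -7 7 → min -7
-7 7 2 → min -7
7 2 5 → min 2
2 5 -10 → min -10
5 -10 9 → min -10
-10 9 -5 → min -10
9 -5 0 → min -5
-5 0 -6 → min -6
Largest of these is 2.

2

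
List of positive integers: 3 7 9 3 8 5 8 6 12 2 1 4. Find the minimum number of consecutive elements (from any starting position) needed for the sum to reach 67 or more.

Extend right; whenever the sum reaches 67, record the length and shrink from the left:
add 3: running sum 3 < 67
add 7: running sum 10 < 67
add 9: running sum 19 < 67
add 3: running sum 22 < 67
add 8: running sum 30 < 67
add 5: running sum 35 < 67
add 8: running sum 43 < 67
add 6: running sum 49 < 67
add 12: running sum 61 < 67
add 2: running sum 63 < 67
add 1: running sum 64 < 67
add 4: shortest ending here [3, 7, 9, 3, 8, 5, 8, 6, 12, 2, 1, 4] sum 68, len 12
Shortest qualifying length: 12.

12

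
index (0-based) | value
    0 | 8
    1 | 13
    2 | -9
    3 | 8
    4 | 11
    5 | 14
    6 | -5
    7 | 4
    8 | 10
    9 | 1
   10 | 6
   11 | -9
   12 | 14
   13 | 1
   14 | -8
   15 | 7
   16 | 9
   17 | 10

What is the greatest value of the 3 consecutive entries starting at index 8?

10

Elements at indices 8..10: 10, 1, 6
max(10, 1, 6) = 10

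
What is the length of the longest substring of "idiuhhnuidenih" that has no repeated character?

add i: [i] len 1
add d: [i, d] len 2
add i (repeat i, move left end past it): [d, i] len 2
add u: [d, i, u] len 3
add h: [d, i, u, h] len 4
add h (repeat h, move left end past it): [h] len 1
add n: [h, n] len 2
add u: [h, n, u] len 3
add i: [h, n, u, i] len 4
add d: [h, n, u, i, d] len 5
add e: [h, n, u, i, d, e] len 6
add n (repeat n, move left end past it): [u, i, d, e, n] len 5
add i (repeat i, move left end past it): [d, e, n, i] len 4
add h: [d, e, n, i, h] len 5
Longest all-distinct length: 6.

6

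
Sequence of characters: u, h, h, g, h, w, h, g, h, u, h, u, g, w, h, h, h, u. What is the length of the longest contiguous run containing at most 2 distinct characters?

Extend right; when distinct count exceeds 2, shrink from the left:
add u: window [u] (1 distinct), len 1
add h: window [u, h] (2 distinct), len 2
add h: window [u, h, h] (2 distinct), len 3
add g: window [h, h, g] (2 distinct), len 3
add h: window [h, h, g, h] (2 distinct), len 4
add w: window [h, w] (2 distinct), len 2
add h: window [h, w, h] (2 distinct), len 3
add g: window [h, g] (2 distinct), len 2
add h: window [h, g, h] (2 distinct), len 3
add u: window [h, u] (2 distinct), len 2
add h: window [h, u, h] (2 distinct), len 3
add u: window [h, u, h, u] (2 distinct), len 4
add g: window [u, g] (2 distinct), len 2
add w: window [g, w] (2 distinct), len 2
add h: window [w, h] (2 distinct), len 2
add h: window [w, h, h] (2 distinct), len 3
add h: window [w, h, h, h] (2 distinct), len 4
add u: window [h, h, h, u] (2 distinct), len 4
Longest length with ≤2 distinct: 4.

4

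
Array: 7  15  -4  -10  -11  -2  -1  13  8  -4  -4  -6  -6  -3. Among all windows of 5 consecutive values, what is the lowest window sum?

[7, 15, -4, -10, -11] → sum -3
[15, -4, -10, -11, -2] → sum -12
[-4, -10, -11, -2, -1] → sum -28
[-10, -11, -2, -1, 13] → sum -11
[-11, -2, -1, 13, 8] → sum 7
[-2, -1, 13, 8, -4] → sum 14
[-1, 13, 8, -4, -4] → sum 12
[13, 8, -4, -4, -6] → sum 7
[8, -4, -4, -6, -6] → sum -12
[-4, -4, -6, -6, -3] → sum -23
Lowest of these is -28.

-28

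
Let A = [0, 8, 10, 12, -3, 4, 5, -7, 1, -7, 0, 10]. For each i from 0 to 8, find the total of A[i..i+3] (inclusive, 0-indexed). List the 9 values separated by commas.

Sliding a size-4 window across the 12 values:
0 8 10 12 → sum 30
8 10 12 -3 → sum 27
10 12 -3 4 → sum 23
12 -3 4 5 → sum 18
-3 4 5 -7 → sum -1
4 5 -7 1 → sum 3
5 -7 1 -7 → sum -8
-7 1 -7 0 → sum -13
1 -7 0 10 → sum 4

30, 27, 23, 18, -1, 3, -8, -13, 4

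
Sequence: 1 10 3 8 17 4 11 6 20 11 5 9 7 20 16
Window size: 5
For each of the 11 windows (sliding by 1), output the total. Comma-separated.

1 10 3 8 17 → sum 39
10 3 8 17 4 → sum 42
3 8 17 4 11 → sum 43
8 17 4 11 6 → sum 46
17 4 11 6 20 → sum 58
4 11 6 20 11 → sum 52
11 6 20 11 5 → sum 53
6 20 11 5 9 → sum 51
20 11 5 9 7 → sum 52
11 5 9 7 20 → sum 52
5 9 7 20 16 → sum 57

39, 42, 43, 46, 58, 52, 53, 51, 52, 52, 57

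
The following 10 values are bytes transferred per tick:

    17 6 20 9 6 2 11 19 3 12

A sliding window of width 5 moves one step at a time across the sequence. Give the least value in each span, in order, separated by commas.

6, 2, 2, 2, 2, 2

17 6 20 9 6 → min 6
6 20 9 6 2 → min 2
20 9 6 2 11 → min 2
9 6 2 11 19 → min 2
6 2 11 19 3 → min 2
2 11 19 3 12 → min 2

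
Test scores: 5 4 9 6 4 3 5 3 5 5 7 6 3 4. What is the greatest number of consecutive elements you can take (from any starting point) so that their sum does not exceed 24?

5

Extend to the right; shrink from the left whenever the sum exceeds 24:
→ 5: sum 5, len 1
→ 4: sum 9, len 2
→ 9: sum 18, len 3
→ 6: sum 24, len 4
→ 4 (dropped 5): sum 23, len 4
→ 3 (dropped 4): sum 22, len 4
→ 5 (dropped 9): sum 18, len 4
→ 3: sum 21, len 5
→ 5 (dropped 6): sum 20, len 5
→ 5 (dropped 4): sum 21, len 5
→ 7 (dropped 3, 5): sum 20, len 4
→ 6 (dropped 3): sum 23, len 4
→ 3 (dropped 5): sum 21, len 4
→ 4 (dropped 5): sum 20, len 4
Longest length seen: 5.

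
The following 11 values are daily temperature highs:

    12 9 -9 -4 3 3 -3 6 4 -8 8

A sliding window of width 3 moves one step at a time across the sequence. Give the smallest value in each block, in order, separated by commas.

-9, -9, -9, -4, -3, -3, -3, -8, -8

Sliding a size-3 window across the 11 values:
(12, 9, -9) → min -9
(9, -9, -4) → min -9
(-9, -4, 3) → min -9
(-4, 3, 3) → min -4
(3, 3, -3) → min -3
(3, -3, 6) → min -3
(-3, 6, 4) → min -3
(6, 4, -8) → min -8
(4, -8, 8) → min -8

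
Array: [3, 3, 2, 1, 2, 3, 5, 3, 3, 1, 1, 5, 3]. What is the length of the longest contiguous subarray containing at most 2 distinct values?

[3] 1 distinct, len 1
[3, 3] 1 distinct, len 2
[3, 3, 2] 2 distinct, len 3
[2, 1] 2 distinct, len 2
[2, 1, 2] 2 distinct, len 3
[2, 3] 2 distinct, len 2
[3, 5] 2 distinct, len 2
[3, 5, 3] 2 distinct, len 3
[3, 5, 3, 3] 2 distinct, len 4
[3, 3, 1] 2 distinct, len 3
[3, 3, 1, 1] 2 distinct, len 4
[1, 1, 5] 2 distinct, len 3
[5, 3] 2 distinct, len 2
Longest length with ≤2 distinct: 4.

4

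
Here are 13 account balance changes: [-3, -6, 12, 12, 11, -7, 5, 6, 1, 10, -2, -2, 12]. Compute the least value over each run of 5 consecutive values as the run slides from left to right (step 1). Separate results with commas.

[-3, -6, 12, 12, 11] → min -6
[-6, 12, 12, 11, -7] → min -7
[12, 12, 11, -7, 5] → min -7
[12, 11, -7, 5, 6] → min -7
[11, -7, 5, 6, 1] → min -7
[-7, 5, 6, 1, 10] → min -7
[5, 6, 1, 10, -2] → min -2
[6, 1, 10, -2, -2] → min -2
[1, 10, -2, -2, 12] → min -2

-6, -7, -7, -7, -7, -7, -2, -2, -2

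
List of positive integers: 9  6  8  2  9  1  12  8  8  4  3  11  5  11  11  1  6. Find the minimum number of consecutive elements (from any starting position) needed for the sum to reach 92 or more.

Extend right; whenever the sum reaches 92, record the length and shrink from the left:
add 9: running sum 9 < 92
add 6: running sum 15 < 92
add 8: running sum 23 < 92
add 2: running sum 25 < 92
add 9: running sum 34 < 92
add 1: running sum 35 < 92
add 12: running sum 47 < 92
add 8: running sum 55 < 92
add 8: running sum 63 < 92
add 4: running sum 67 < 92
add 3: running sum 70 < 92
add 11: running sum 81 < 92
add 5: running sum 86 < 92
end 13: [9, 6, 8, 2, 9, 1, 12, 8, 8, 4, 3, 11, 5, 11] sum 97, len 14
end 14: [8, 2, 9, 1, 12, 8, 8, 4, 3, 11, 5, 11, 11] sum 93, len 13
end 15: [8, 2, 9, 1, 12, 8, 8, 4, 3, 11, 5, 11, 11, 1] sum 94, len 14
end 16: [2, 9, 1, 12, 8, 8, 4, 3, 11, 5, 11, 11, 1, 6] sum 92, len 14
Shortest qualifying length: 13.

13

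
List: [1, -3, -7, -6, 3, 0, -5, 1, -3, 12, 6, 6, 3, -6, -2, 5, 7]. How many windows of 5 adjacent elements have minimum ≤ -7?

(1, -3, -7, -6, 3) → min -7  ≤ -7 ✓
(-3, -7, -6, 3, 0) → min -7  ≤ -7 ✓
(-7, -6, 3, 0, -5) → min -7  ≤ -7 ✓
(-6, 3, 0, -5, 1) → min -6
(3, 0, -5, 1, -3) → min -5
(0, -5, 1, -3, 12) → min -5
(-5, 1, -3, 12, 6) → min -5
(1, -3, 12, 6, 6) → min -3
(-3, 12, 6, 6, 3) → min -3
(12, 6, 6, 3, -6) → min -6
(6, 6, 3, -6, -2) → min -6
(6, 3, -6, -2, 5) → min -6
(3, -6, -2, 5, 7) → min -6
3 windows satisfy the condition.

3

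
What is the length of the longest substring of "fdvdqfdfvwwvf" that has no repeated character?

4

add f: [f] len 1
add d: [f, d] len 2
add v: [f, d, v] len 3
add d (repeat d, move left end past it): [v, d] len 2
add q: [v, d, q] len 3
add f: [v, d, q, f] len 4
add d (repeat d, move left end past it): [q, f, d] len 3
add f (repeat f, move left end past it): [d, f] len 2
add v: [d, f, v] len 3
add w: [d, f, v, w] len 4
add w (repeat w, move left end past it): [w] len 1
add v: [w, v] len 2
add f: [w, v, f] len 3
Longest all-distinct length: 4.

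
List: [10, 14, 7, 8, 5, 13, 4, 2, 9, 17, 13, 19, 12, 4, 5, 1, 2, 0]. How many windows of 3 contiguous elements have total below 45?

15

10 14 7 → sum 31  < 45 ✓
14 7 8 → sum 29  < 45 ✓
7 8 5 → sum 20  < 45 ✓
8 5 13 → sum 26  < 45 ✓
5 13 4 → sum 22  < 45 ✓
13 4 2 → sum 19  < 45 ✓
4 2 9 → sum 15  < 45 ✓
2 9 17 → sum 28  < 45 ✓
9 17 13 → sum 39  < 45 ✓
17 13 19 → sum 49
13 19 12 → sum 44  < 45 ✓
19 12 4 → sum 35  < 45 ✓
12 4 5 → sum 21  < 45 ✓
4 5 1 → sum 10  < 45 ✓
5 1 2 → sum 8  < 45 ✓
1 2 0 → sum 3  < 45 ✓
15 windows satisfy the condition.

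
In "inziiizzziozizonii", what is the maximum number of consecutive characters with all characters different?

4

add i: [i] len 1
add n: [i, n] len 2
add z: [i, n, z] len 3
add i (repeat i, move left end past it): [n, z, i] len 3
add i (repeat i, move left end past it): [i] len 1
add i (repeat i, move left end past it): [i] len 1
add z: [i, z] len 2
add z (repeat z, move left end past it): [z] len 1
add z (repeat z, move left end past it): [z] len 1
add i: [z, i] len 2
add o: [z, i, o] len 3
add z (repeat z, move left end past it): [i, o, z] len 3
add i (repeat i, move left end past it): [o, z, i] len 3
add z (repeat z, move left end past it): [i, z] len 2
add o: [i, z, o] len 3
add n: [i, z, o, n] len 4
add i (repeat i, move left end past it): [z, o, n, i] len 4
add i (repeat i, move left end past it): [i] len 1
Longest all-distinct length: 4.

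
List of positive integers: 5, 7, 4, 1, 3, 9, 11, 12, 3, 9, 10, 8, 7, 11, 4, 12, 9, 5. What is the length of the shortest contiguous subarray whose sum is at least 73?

9

Extend right; whenever the sum reaches 73, record the length and shrink from the left:
add 5: running sum 5 < 73
add 7: running sum 12 < 73
add 4: running sum 16 < 73
add 1: running sum 17 < 73
add 3: running sum 20 < 73
add 9: running sum 29 < 73
add 11: running sum 40 < 73
add 12: running sum 52 < 73
add 3: running sum 55 < 73
add 9: running sum 64 < 73
end 10: [5, 7, 4, 1, 3, 9, 11, 12, 3, 9, 10] sum 74, len 11
end 11: [7, 4, 1, 3, 9, 11, 12, 3, 9, 10, 8] sum 77, len 11
end 12: [1, 3, 9, 11, 12, 3, 9, 10, 8, 7] sum 73, len 10
end 13: [9, 11, 12, 3, 9, 10, 8, 7, 11] sum 80, len 9
end 14: [11, 12, 3, 9, 10, 8, 7, 11, 4] sum 75, len 9
end 15: [12, 3, 9, 10, 8, 7, 11, 4, 12] sum 76, len 9
end 16: [3, 9, 10, 8, 7, 11, 4, 12, 9] sum 73, len 9
end 17: [9, 10, 8, 7, 11, 4, 12, 9, 5] sum 75, len 9
Shortest qualifying length: 9.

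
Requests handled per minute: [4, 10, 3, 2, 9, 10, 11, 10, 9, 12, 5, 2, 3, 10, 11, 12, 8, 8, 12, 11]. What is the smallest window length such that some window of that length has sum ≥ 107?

add 4: running sum 4 < 107
add 10: running sum 14 < 107
add 3: running sum 17 < 107
add 2: running sum 19 < 107
add 9: running sum 28 < 107
add 10: running sum 38 < 107
add 11: running sum 49 < 107
add 10: running sum 59 < 107
add 9: running sum 68 < 107
add 12: running sum 80 < 107
add 5: running sum 85 < 107
add 2: running sum 87 < 107
add 3: running sum 90 < 107
add 10: running sum 100 < 107
add 11: shortest ending here [10, 3, 2, 9, 10, 11, 10, 9, 12, 5, 2, 3, 10, 11] sum 107, len 14
add 12: shortest ending here [3, 2, 9, 10, 11, 10, 9, 12, 5, 2, 3, 10, 11, 12] sum 109, len 14
add 8: shortest ending here [9, 10, 11, 10, 9, 12, 5, 2, 3, 10, 11, 12, 8] sum 112, len 13
add 8: shortest ending here [10, 11, 10, 9, 12, 5, 2, 3, 10, 11, 12, 8, 8] sum 111, len 13
add 12: shortest ending here [11, 10, 9, 12, 5, 2, 3, 10, 11, 12, 8, 8, 12] sum 113, len 13
add 11: shortest ending here [10, 9, 12, 5, 2, 3, 10, 11, 12, 8, 8, 12, 11] sum 113, len 13
Shortest qualifying length: 13.

13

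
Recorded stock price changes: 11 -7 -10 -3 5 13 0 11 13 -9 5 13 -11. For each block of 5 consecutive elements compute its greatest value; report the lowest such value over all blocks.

Window maxs for each of the 9 positions:
[11, -7, -10, -3, 5] → max 11
[-7, -10, -3, 5, 13] → max 13
[-10, -3, 5, 13, 0] → max 13
[-3, 5, 13, 0, 11] → max 13
[5, 13, 0, 11, 13] → max 13
[13, 0, 11, 13, -9] → max 13
[0, 11, 13, -9, 5] → max 13
[11, 13, -9, 5, 13] → max 13
[13, -9, 5, 13, -11] → max 13
Lowest of these is 11.

11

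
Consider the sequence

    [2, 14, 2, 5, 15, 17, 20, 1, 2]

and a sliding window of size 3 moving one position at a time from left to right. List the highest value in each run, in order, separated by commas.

[2, 14, 2] → max 14
[14, 2, 5] → max 14
[2, 5, 15] → max 15
[5, 15, 17] → max 17
[15, 17, 20] → max 20
[17, 20, 1] → max 20
[20, 1, 2] → max 20

14, 14, 15, 17, 20, 20, 20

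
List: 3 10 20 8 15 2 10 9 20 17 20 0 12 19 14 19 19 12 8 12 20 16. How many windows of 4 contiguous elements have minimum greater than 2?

11

3 10 20 8 → min 3  > 2 ✓
10 20 8 15 → min 8  > 2 ✓
20 8 15 2 → min 2
8 15 2 10 → min 2
15 2 10 9 → min 2
2 10 9 20 → min 2
10 9 20 17 → min 9  > 2 ✓
9 20 17 20 → min 9  > 2 ✓
20 17 20 0 → min 0
17 20 0 12 → min 0
20 0 12 19 → min 0
0 12 19 14 → min 0
12 19 14 19 → min 12  > 2 ✓
19 14 19 19 → min 14  > 2 ✓
14 19 19 12 → min 12  > 2 ✓
19 19 12 8 → min 8  > 2 ✓
19 12 8 12 → min 8  > 2 ✓
12 8 12 20 → min 8  > 2 ✓
8 12 20 16 → min 8  > 2 ✓
11 windows satisfy the condition.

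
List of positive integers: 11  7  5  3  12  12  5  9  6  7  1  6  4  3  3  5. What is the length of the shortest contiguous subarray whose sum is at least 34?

add 11: running sum 11 < 34
add 7: running sum 18 < 34
add 5: running sum 23 < 34
add 3: running sum 26 < 34
add 12: shortest ending here [11, 7, 5, 3, 12] sum 38, len 5
add 12: shortest ending here [7, 5, 3, 12, 12] sum 39, len 5
add 5: shortest ending here [5, 3, 12, 12, 5] sum 37, len 5
add 9: shortest ending here [12, 12, 5, 9] sum 38, len 4
add 6: shortest ending here [12, 12, 5, 9, 6] sum 44, len 5
add 7: shortest ending here [12, 5, 9, 6, 7] sum 39, len 5
add 1: shortest ending here [12, 5, 9, 6, 7, 1] sum 40, len 6
add 6: shortest ending here [5, 9, 6, 7, 1, 6] sum 34, len 6
add 4: shortest ending here [5, 9, 6, 7, 1, 6, 4] sum 38, len 7
add 3: shortest ending here [9, 6, 7, 1, 6, 4, 3] sum 36, len 7
add 3: shortest ending here [9, 6, 7, 1, 6, 4, 3, 3] sum 39, len 8
add 5: shortest ending here [6, 7, 1, 6, 4, 3, 3, 5] sum 35, len 8
Shortest qualifying length: 4.

4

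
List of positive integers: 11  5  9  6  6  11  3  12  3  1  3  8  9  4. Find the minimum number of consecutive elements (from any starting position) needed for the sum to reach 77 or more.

12

add 11: running sum 11 < 77
add 5: running sum 16 < 77
add 9: running sum 25 < 77
add 6: running sum 31 < 77
add 6: running sum 37 < 77
add 11: running sum 48 < 77
add 3: running sum 51 < 77
add 12: running sum 63 < 77
add 3: running sum 66 < 77
add 1: running sum 67 < 77
add 3: running sum 70 < 77
add 8: shortest ending here [11, 5, 9, 6, 6, 11, 3, 12, 3, 1, 3, 8] sum 78, len 12
add 9: shortest ending here [11, 5, 9, 6, 6, 11, 3, 12, 3, 1, 3, 8, 9] sum 87, len 13
add 4: shortest ending here [5, 9, 6, 6, 11, 3, 12, 3, 1, 3, 8, 9, 4] sum 80, len 13
Shortest qualifying length: 12.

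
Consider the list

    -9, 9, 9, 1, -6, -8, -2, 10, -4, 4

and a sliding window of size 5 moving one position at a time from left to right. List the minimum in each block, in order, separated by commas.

-9, -8, -8, -8, -8, -8

-9 9 9 1 -6 → min -9
9 9 1 -6 -8 → min -8
9 1 -6 -8 -2 → min -8
1 -6 -8 -2 10 → min -8
-6 -8 -2 10 -4 → min -8
-8 -2 10 -4 4 → min -8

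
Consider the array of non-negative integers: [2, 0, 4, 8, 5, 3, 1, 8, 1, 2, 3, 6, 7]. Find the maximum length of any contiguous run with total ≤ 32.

add 2: [2] sum 2, len 1
add 0: [2, 0] sum 2, len 2
add 4: [2, 0, 4] sum 6, len 3
add 8: [2, 0, 4, 8] sum 14, len 4
add 5: [2, 0, 4, 8, 5] sum 19, len 5
add 3: [2, 0, 4, 8, 5, 3] sum 22, len 6
add 1: [2, 0, 4, 8, 5, 3, 1] sum 23, len 7
add 8: [2, 0, 4, 8, 5, 3, 1, 8] sum 31, len 8
add 1: [2, 0, 4, 8, 5, 3, 1, 8, 1] sum 32, len 9
add 2: [0, 4, 8, 5, 3, 1, 8, 1, 2] sum 32, len 9
add 3: [8, 5, 3, 1, 8, 1, 2, 3] sum 31, len 8
add 6: [5, 3, 1, 8, 1, 2, 3, 6] sum 29, len 8
add 7: [3, 1, 8, 1, 2, 3, 6, 7] sum 31, len 8
Longest length seen: 9.

9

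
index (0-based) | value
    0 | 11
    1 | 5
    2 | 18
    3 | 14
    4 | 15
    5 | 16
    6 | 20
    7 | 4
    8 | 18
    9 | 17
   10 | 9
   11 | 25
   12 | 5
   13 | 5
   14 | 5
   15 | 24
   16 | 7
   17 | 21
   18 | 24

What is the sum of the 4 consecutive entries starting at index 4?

Elements at indices 4..7: 15, 16, 20, 4
sum(15, 16, 20, 4) = 55

55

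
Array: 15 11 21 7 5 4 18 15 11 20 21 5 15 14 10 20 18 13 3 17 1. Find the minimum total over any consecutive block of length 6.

15 11 21 7 5 4 → sum 63
11 21 7 5 4 18 → sum 66
21 7 5 4 18 15 → sum 70
7 5 4 18 15 11 → sum 60
5 4 18 15 11 20 → sum 73
4 18 15 11 20 21 → sum 89
18 15 11 20 21 5 → sum 90
15 11 20 21 5 15 → sum 87
11 20 21 5 15 14 → sum 86
20 21 5 15 14 10 → sum 85
21 5 15 14 10 20 → sum 85
5 15 14 10 20 18 → sum 82
15 14 10 20 18 13 → sum 90
14 10 20 18 13 3 → sum 78
10 20 18 13 3 17 → sum 81
20 18 13 3 17 1 → sum 72
Minimum of these is 60.

60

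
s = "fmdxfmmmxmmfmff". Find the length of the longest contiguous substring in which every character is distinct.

add f: [f] len 1
add m: [f, m] len 2
add d: [f, m, d] len 3
add x: [f, m, d, x] len 4
add f (repeat f, move left end past it): [m, d, x, f] len 4
add m (repeat m, move left end past it): [d, x, f, m] len 4
add m (repeat m, move left end past it): [m] len 1
add m (repeat m, move left end past it): [m] len 1
add x: [m, x] len 2
add m (repeat m, move left end past it): [x, m] len 2
add m (repeat m, move left end past it): [m] len 1
add f: [m, f] len 2
add m (repeat m, move left end past it): [f, m] len 2
add f (repeat f, move left end past it): [m, f] len 2
add f (repeat f, move left end past it): [f] len 1
Longest all-distinct length: 4.

4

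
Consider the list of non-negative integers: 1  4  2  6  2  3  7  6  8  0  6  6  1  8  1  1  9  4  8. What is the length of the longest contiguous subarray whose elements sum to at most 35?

8

→ 1: sum 1, len 1
→ 4: sum 5, len 2
→ 2: sum 7, len 3
→ 6: sum 13, len 4
→ 2: sum 15, len 5
→ 3: sum 18, len 6
→ 7: sum 25, len 7
→ 6: sum 31, len 8
→ 8 (dropped 1, 4): sum 34, len 7
→ 0: sum 34, len 8
→ 6 (dropped 2, 6): sum 32, len 7
→ 6 (dropped 2, 3): sum 33, len 6
→ 1: sum 34, len 7
→ 8 (dropped 7): sum 35, len 7
→ 1 (dropped 6): sum 30, len 7
→ 1: sum 31, len 8
→ 9 (dropped 8): sum 32, len 8
→ 4 (dropped 0, 6): sum 30, len 7
→ 8 (dropped 6): sum 32, len 7
Longest length seen: 8.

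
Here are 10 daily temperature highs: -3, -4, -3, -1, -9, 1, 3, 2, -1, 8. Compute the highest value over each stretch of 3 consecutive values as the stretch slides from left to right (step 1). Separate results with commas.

-3, -1, -1, 1, 3, 3, 3, 8

-3 -4 -3 → max -3
-4 -3 -1 → max -1
-3 -1 -9 → max -1
-1 -9 1 → max 1
-9 1 3 → max 3
1 3 2 → max 3
3 2 -1 → max 3
2 -1 8 → max 8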